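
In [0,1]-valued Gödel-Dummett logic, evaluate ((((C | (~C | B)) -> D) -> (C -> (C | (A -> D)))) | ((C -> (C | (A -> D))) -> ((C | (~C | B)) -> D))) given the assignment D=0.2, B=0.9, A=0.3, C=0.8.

1.00

~C: Gödel ¬ of 0.8 = 0 (operand ≠ 0)
(~C | B) = max(0, 0.9) = 0.9
(C | (~C | B)) = max(0.8, 0.9) = 0.9
((C | (~C | B)) -> D): 0.9 > 0.2, so result = 0.2
(A -> D): 0.3 > 0.2, so result = 0.2
(C | (A -> D)) = max(0.8, 0.2) = 0.8
(C -> (C | (A -> D))): 0.8 ≤ 0.8, so result = 1
(((C | (~C | B)) -> D) -> (C -> (C | (A -> D)))): 0.2 ≤ 1, so result = 1
(A -> D): 0.3 > 0.2, so result = 0.2
(C | (A -> D)) = max(0.8, 0.2) = 0.8
(C -> (C | (A -> D))): 0.8 ≤ 0.8, so result = 1
~C: Gödel ¬ of 0.8 = 0 (operand ≠ 0)
(~C | B) = max(0, 0.9) = 0.9
(C | (~C | B)) = max(0.8, 0.9) = 0.9
((C | (~C | B)) -> D): 0.9 > 0.2, so result = 0.2
((C -> (C | (A -> D))) -> ((C | (~C | B)) -> D)): 1 > 0.2, so result = 0.2
((((C | (~C | B)) -> D) -> (C -> (C | (A -> D)))) | ((C -> (C | (A -> D))) -> ((C | (~C | B)) -> D))) = max(1, 0.2) = 1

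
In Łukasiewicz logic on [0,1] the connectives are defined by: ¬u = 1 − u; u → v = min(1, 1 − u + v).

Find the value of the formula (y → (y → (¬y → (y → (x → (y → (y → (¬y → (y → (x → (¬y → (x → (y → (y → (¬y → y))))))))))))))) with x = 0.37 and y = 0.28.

1.00

¬y: Łukasiewicz ¬ gives 1 − 0.28 = 0.72
¬y: Łukasiewicz ¬ gives 1 − 0.28 = 0.72
¬y: Łukasiewicz ¬ gives 1 − 0.28 = 0.72
¬y: Łukasiewicz ¬ gives 1 − 0.28 = 0.72
(¬y → y): min(1, 1 − 0.72 + 0.28) = 0.56
(y → (¬y → y)): min(1, 1 − 0.28 + 0.56) = 1
(y → (y → (¬y → y))): min(1, 1 − 0.28 + 1) = 1
(x → (y → (y → (¬y → y)))): min(1, 1 − 0.37 + 1) = 1
(¬y → (x → (y → (y → (¬y → y))))): min(1, 1 − 0.72 + 1) = 1
(x → (¬y → (x → (y → (y → (¬y → y)))))): min(1, 1 − 0.37 + 1) = 1
(y → (x → (¬y → (x → (y → (y → (¬y → y))))))): min(1, 1 − 0.28 + 1) = 1
(¬y → (y → (x → (¬y → (x → (y → (y → (¬y → y)))))))): min(1, 1 − 0.72 + 1) = 1
(y → (¬y → (y → (x → (¬y → (x → (y → (y → (¬y → y))))))))): min(1, 1 − 0.28 + 1) = 1
(y → (y → (¬y → (y → (x → (¬y → (x → (y → (y → (¬y → y)))))))))): min(1, 1 − 0.28 + 1) = 1
(x → (y → (y → (¬y → (y → (x → (¬y → (x → (y → (y → (¬y → y))))))))))): min(1, 1 − 0.37 + 1) = 1
(y → (x → (y → (y → (¬y → (y → (x → (¬y → (x → (y → (y → (¬y → y)))))))))))): min(1, 1 − 0.28 + 1) = 1
(¬y → (y → (x → (y → (y → (¬y → (y → (x → (¬y → (x → (y → (y → (¬y → y))))))))))))): min(1, 1 − 0.72 + 1) = 1
(y → (¬y → (y → (x → (y → (y → (¬y → (y → (x → (¬y → (x → (y → (y → (¬y → y)))))))))))))): min(1, 1 − 0.28 + 1) = 1
(y → (y → (¬y → (y → (x → (y → (y → (¬y → (y → (x → (¬y → (x → (y → (y → (¬y → y))))))))))))))): min(1, 1 − 0.28 + 1) = 1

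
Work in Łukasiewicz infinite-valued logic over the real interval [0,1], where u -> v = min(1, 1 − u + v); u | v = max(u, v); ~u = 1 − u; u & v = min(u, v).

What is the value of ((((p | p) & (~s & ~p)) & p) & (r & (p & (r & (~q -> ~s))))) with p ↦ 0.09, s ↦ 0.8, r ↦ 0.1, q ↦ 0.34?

0.09

(p | p) = max(0.09, 0.09) = 0.09
~s: Łukasiewicz ¬ gives 1 − 0.8 = 0.2
~p: Łukasiewicz ¬ gives 1 − 0.09 = 0.91
(~s & ~p) = min(0.2, 0.91) = 0.2
((p | p) & (~s & ~p)) = min(0.09, 0.2) = 0.09
(((p | p) & (~s & ~p)) & p) = min(0.09, 0.09) = 0.09
~q: Łukasiewicz ¬ gives 1 − 0.34 = 0.66
~s: Łukasiewicz ¬ gives 1 − 0.8 = 0.2
(~q -> ~s): min(1, 1 − 0.66 + 0.2) = 0.54
(r & (~q -> ~s)) = min(0.1, 0.54) = 0.1
(p & (r & (~q -> ~s))) = min(0.09, 0.1) = 0.09
(r & (p & (r & (~q -> ~s)))) = min(0.1, 0.09) = 0.09
((((p | p) & (~s & ~p)) & p) & (r & (p & (r & (~q -> ~s))))) = min(0.09, 0.09) = 0.09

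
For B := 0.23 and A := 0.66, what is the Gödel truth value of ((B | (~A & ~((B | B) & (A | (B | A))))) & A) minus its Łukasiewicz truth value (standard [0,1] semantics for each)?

-0.11

Gödel evaluation:
  ~A: Gödel ¬ of 0.66 = 0 (operand ≠ 0)
  (B | B) = max(0.23, 0.23) = 0.23
  (B | A) = max(0.23, 0.66) = 0.66
  (A | (B | A)) = max(0.66, 0.66) = 0.66
  ((B | B) & (A | (B | A))) = min(0.23, 0.66) = 0.23
  ~((B | B) & (A | (B | A))): Gödel ¬ of 0.23 = 0 (operand ≠ 0)
  (~A & ~((B | B) & (A | (B | A)))) = min(0, 0) = 0
  (B | (~A & ~((B | B) & (A | (B | A))))) = max(0.23, 0) = 0.23
  ((B | (~A & ~((B | B) & (A | (B | A))))) & A) = min(0.23, 0.66) = 0.23
  Gödel value = 0.23
Łukasiewicz evaluation:
  ~A: Łukasiewicz ¬ gives 1 − 0.66 = 0.34
  (B | B) = max(0.23, 0.23) = 0.23
  (B | A) = max(0.23, 0.66) = 0.66
  (A | (B | A)) = max(0.66, 0.66) = 0.66
  ((B | B) & (A | (B | A))) = min(0.23, 0.66) = 0.23
  ~((B | B) & (A | (B | A))): Łukasiewicz ¬ gives 1 − 0.23 = 0.77
  (~A & ~((B | B) & (A | (B | A)))) = min(0.34, 0.77) = 0.34
  (B | (~A & ~((B | B) & (A | (B | A))))) = max(0.23, 0.34) = 0.34
  ((B | (~A & ~((B | B) & (A | (B | A))))) & A) = min(0.34, 0.66) = 0.34
  Łukasiewicz value = 0.34
Difference: 0.23 − 0.34 = -0.11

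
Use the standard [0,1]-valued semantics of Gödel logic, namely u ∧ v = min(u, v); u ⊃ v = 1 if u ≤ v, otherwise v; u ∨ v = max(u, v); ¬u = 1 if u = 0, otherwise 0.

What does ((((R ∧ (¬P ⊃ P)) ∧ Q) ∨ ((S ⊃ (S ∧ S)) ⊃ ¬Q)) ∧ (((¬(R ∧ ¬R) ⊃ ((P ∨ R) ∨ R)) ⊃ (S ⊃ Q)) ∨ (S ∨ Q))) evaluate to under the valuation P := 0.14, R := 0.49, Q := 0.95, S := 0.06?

¬P: Gödel ¬ of 0.14 = 0 (operand ≠ 0)
(¬P ⊃ P): 0 ≤ 0.14, so result = 1
(R ∧ (¬P ⊃ P)) = min(0.49, 1) = 0.49
((R ∧ (¬P ⊃ P)) ∧ Q) = min(0.49, 0.95) = 0.49
(S ∧ S) = min(0.06, 0.06) = 0.06
(S ⊃ (S ∧ S)): 0.06 ≤ 0.06, so result = 1
¬Q: Gödel ¬ of 0.95 = 0 (operand ≠ 0)
((S ⊃ (S ∧ S)) ⊃ ¬Q): 1 > 0, so result = 0
(((R ∧ (¬P ⊃ P)) ∧ Q) ∨ ((S ⊃ (S ∧ S)) ⊃ ¬Q)) = max(0.49, 0) = 0.49
¬R: Gödel ¬ of 0.49 = 0 (operand ≠ 0)
(R ∧ ¬R) = min(0.49, 0) = 0
¬(R ∧ ¬R): Gödel ¬ of 0 = 1 (operand is 0)
(P ∨ R) = max(0.14, 0.49) = 0.49
((P ∨ R) ∨ R) = max(0.49, 0.49) = 0.49
(¬(R ∧ ¬R) ⊃ ((P ∨ R) ∨ R)): 1 > 0.49, so result = 0.49
(S ⊃ Q): 0.06 ≤ 0.95, so result = 1
((¬(R ∧ ¬R) ⊃ ((P ∨ R) ∨ R)) ⊃ (S ⊃ Q)): 0.49 ≤ 1, so result = 1
(S ∨ Q) = max(0.06, 0.95) = 0.95
(((¬(R ∧ ¬R) ⊃ ((P ∨ R) ∨ R)) ⊃ (S ⊃ Q)) ∨ (S ∨ Q)) = max(1, 0.95) = 1
((((R ∧ (¬P ⊃ P)) ∧ Q) ∨ ((S ⊃ (S ∧ S)) ⊃ ¬Q)) ∧ (((¬(R ∧ ¬R) ⊃ ((P ∨ R) ∨ R)) ⊃ (S ⊃ Q)) ∨ (S ∨ Q))) = min(0.49, 1) = 0.49

0.49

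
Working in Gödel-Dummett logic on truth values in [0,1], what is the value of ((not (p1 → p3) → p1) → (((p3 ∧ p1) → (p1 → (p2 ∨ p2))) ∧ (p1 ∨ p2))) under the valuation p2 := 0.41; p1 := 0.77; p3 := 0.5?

(p1 → p3): 0.77 > 0.5, so result = 0.5
not (p1 → p3): Gödel ¬ of 0.5 = 0 (operand ≠ 0)
(not (p1 → p3) → p1): 0 ≤ 0.77, so result = 1
(p3 ∧ p1) = min(0.5, 0.77) = 0.5
(p2 ∨ p2) = max(0.41, 0.41) = 0.41
(p1 → (p2 ∨ p2)): 0.77 > 0.41, so result = 0.41
((p3 ∧ p1) → (p1 → (p2 ∨ p2))): 0.5 > 0.41, so result = 0.41
(p1 ∨ p2) = max(0.77, 0.41) = 0.77
(((p3 ∧ p1) → (p1 → (p2 ∨ p2))) ∧ (p1 ∨ p2)) = min(0.41, 0.77) = 0.41
((not (p1 → p3) → p1) → (((p3 ∧ p1) → (p1 → (p2 ∨ p2))) ∧ (p1 ∨ p2))): 1 > 0.41, so result = 0.41

0.41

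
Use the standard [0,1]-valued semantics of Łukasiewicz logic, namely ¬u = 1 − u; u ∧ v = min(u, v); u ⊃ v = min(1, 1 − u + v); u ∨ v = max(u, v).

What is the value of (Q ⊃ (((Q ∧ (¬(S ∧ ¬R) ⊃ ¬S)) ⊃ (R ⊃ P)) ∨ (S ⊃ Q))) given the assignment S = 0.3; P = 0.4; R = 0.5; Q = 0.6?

1.00

¬R: Łukasiewicz ¬ gives 1 − 0.5 = 0.5
(S ∧ ¬R) = min(0.3, 0.5) = 0.3
¬(S ∧ ¬R): Łukasiewicz ¬ gives 1 − 0.3 = 0.7
¬S: Łukasiewicz ¬ gives 1 − 0.3 = 0.7
(¬(S ∧ ¬R) ⊃ ¬S): min(1, 1 − 0.7 + 0.7) = 1
(Q ∧ (¬(S ∧ ¬R) ⊃ ¬S)) = min(0.6, 1) = 0.6
(R ⊃ P): min(1, 1 − 0.5 + 0.4) = 0.9
((Q ∧ (¬(S ∧ ¬R) ⊃ ¬S)) ⊃ (R ⊃ P)): min(1, 1 − 0.6 + 0.9) = 1
(S ⊃ Q): min(1, 1 − 0.3 + 0.6) = 1
(((Q ∧ (¬(S ∧ ¬R) ⊃ ¬S)) ⊃ (R ⊃ P)) ∨ (S ⊃ Q)) = max(1, 1) = 1
(Q ⊃ (((Q ∧ (¬(S ∧ ¬R) ⊃ ¬S)) ⊃ (R ⊃ P)) ∨ (S ⊃ Q))): min(1, 1 − 0.6 + 1) = 1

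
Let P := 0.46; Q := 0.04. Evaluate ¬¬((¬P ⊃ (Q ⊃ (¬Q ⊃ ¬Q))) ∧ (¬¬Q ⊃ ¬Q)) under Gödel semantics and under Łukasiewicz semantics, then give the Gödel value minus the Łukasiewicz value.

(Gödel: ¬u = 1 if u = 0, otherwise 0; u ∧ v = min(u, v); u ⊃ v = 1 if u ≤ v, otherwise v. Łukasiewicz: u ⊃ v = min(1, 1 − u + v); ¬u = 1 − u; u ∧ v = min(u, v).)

-1.00

Gödel evaluation:
  ¬P: Gödel ¬ of 0.46 = 0 (operand ≠ 0)
  ¬Q: Gödel ¬ of 0.04 = 0 (operand ≠ 0)
  ¬Q: Gödel ¬ of 0.04 = 0 (operand ≠ 0)
  (¬Q ⊃ ¬Q): 0 ≤ 0, so result = 1
  (Q ⊃ (¬Q ⊃ ¬Q)): 0.04 ≤ 1, so result = 1
  (¬P ⊃ (Q ⊃ (¬Q ⊃ ¬Q))): 0 ≤ 1, so result = 1
  ¬Q: Gödel ¬ of 0.04 = 0 (operand ≠ 0)
  ¬¬Q: Gödel ¬ of 0 = 1 (operand is 0)
  ¬Q: Gödel ¬ of 0.04 = 0 (operand ≠ 0)
  (¬¬Q ⊃ ¬Q): 1 > 0, so result = 0
  ((¬P ⊃ (Q ⊃ (¬Q ⊃ ¬Q))) ∧ (¬¬Q ⊃ ¬Q)) = min(1, 0) = 0
  ¬((¬P ⊃ (Q ⊃ (¬Q ⊃ ¬Q))) ∧ (¬¬Q ⊃ ¬Q)): Gödel ¬ of 0 = 1 (operand is 0)
  ¬¬((¬P ⊃ (Q ⊃ (¬Q ⊃ ¬Q))) ∧ (¬¬Q ⊃ ¬Q)): Gödel ¬ of 1 = 0 (operand ≠ 0)
  Gödel value = 0
Łukasiewicz evaluation:
  ¬P: Łukasiewicz ¬ gives 1 − 0.46 = 0.54
  ¬Q: Łukasiewicz ¬ gives 1 − 0.04 = 0.96
  ¬Q: Łukasiewicz ¬ gives 1 − 0.04 = 0.96
  (¬Q ⊃ ¬Q): min(1, 1 − 0.96 + 0.96) = 1
  (Q ⊃ (¬Q ⊃ ¬Q)): min(1, 1 − 0.04 + 1) = 1
  (¬P ⊃ (Q ⊃ (¬Q ⊃ ¬Q))): min(1, 1 − 0.54 + 1) = 1
  ¬Q: Łukasiewicz ¬ gives 1 − 0.04 = 0.96
  ¬¬Q: Łukasiewicz ¬ gives 1 − 0.96 = 0.04
  ¬Q: Łukasiewicz ¬ gives 1 − 0.04 = 0.96
  (¬¬Q ⊃ ¬Q): min(1, 1 − 0.04 + 0.96) = 1
  ((¬P ⊃ (Q ⊃ (¬Q ⊃ ¬Q))) ∧ (¬¬Q ⊃ ¬Q)) = min(1, 1) = 1
  ¬((¬P ⊃ (Q ⊃ (¬Q ⊃ ¬Q))) ∧ (¬¬Q ⊃ ¬Q)): Łukasiewicz ¬ gives 1 − 1 = 0
  ¬¬((¬P ⊃ (Q ⊃ (¬Q ⊃ ¬Q))) ∧ (¬¬Q ⊃ ¬Q)): Łukasiewicz ¬ gives 1 − 0 = 1
  Łukasiewicz value = 1
Difference: 0 − 1 = -1.00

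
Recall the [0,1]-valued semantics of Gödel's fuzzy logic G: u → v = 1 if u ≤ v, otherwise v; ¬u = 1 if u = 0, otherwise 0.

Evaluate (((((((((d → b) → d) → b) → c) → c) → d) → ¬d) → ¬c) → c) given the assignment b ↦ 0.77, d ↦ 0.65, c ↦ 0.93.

(d → b): 0.65 ≤ 0.77, so result = 1
((d → b) → d): 1 > 0.65, so result = 0.65
(((d → b) → d) → b): 0.65 ≤ 0.77, so result = 1
((((d → b) → d) → b) → c): 1 > 0.93, so result = 0.93
(((((d → b) → d) → b) → c) → c): 0.93 ≤ 0.93, so result = 1
((((((d → b) → d) → b) → c) → c) → d): 1 > 0.65, so result = 0.65
¬d: Gödel ¬ of 0.65 = 0 (operand ≠ 0)
(((((((d → b) → d) → b) → c) → c) → d) → ¬d): 0.65 > 0, so result = 0
¬c: Gödel ¬ of 0.93 = 0 (operand ≠ 0)
((((((((d → b) → d) → b) → c) → c) → d) → ¬d) → ¬c): 0 ≤ 0, so result = 1
(((((((((d → b) → d) → b) → c) → c) → d) → ¬d) → ¬c) → c): 1 > 0.93, so result = 0.93

0.93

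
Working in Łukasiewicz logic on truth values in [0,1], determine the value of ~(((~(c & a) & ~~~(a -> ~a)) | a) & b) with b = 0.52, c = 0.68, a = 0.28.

(c & a) = min(0.68, 0.28) = 0.28
~(c & a): Łukasiewicz ¬ gives 1 − 0.28 = 0.72
~a: Łukasiewicz ¬ gives 1 − 0.28 = 0.72
(a -> ~a): min(1, 1 − 0.28 + 0.72) = 1
~(a -> ~a): Łukasiewicz ¬ gives 1 − 1 = 0
~~(a -> ~a): Łukasiewicz ¬ gives 1 − 0 = 1
~~~(a -> ~a): Łukasiewicz ¬ gives 1 − 1 = 0
(~(c & a) & ~~~(a -> ~a)) = min(0.72, 0) = 0
((~(c & a) & ~~~(a -> ~a)) | a) = max(0, 0.28) = 0.28
(((~(c & a) & ~~~(a -> ~a)) | a) & b) = min(0.28, 0.52) = 0.28
~(((~(c & a) & ~~~(a -> ~a)) | a) & b): Łukasiewicz ¬ gives 1 − 0.28 = 0.72

0.72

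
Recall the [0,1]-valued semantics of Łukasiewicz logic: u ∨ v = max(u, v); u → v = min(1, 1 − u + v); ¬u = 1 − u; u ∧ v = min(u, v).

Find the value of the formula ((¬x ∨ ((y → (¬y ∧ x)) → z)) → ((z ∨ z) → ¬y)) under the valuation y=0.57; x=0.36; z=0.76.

0.70

¬x: Łukasiewicz ¬ gives 1 − 0.36 = 0.64
¬y: Łukasiewicz ¬ gives 1 − 0.57 = 0.43
(¬y ∧ x) = min(0.43, 0.36) = 0.36
(y → (¬y ∧ x)): min(1, 1 − 0.57 + 0.36) = 0.79
((y → (¬y ∧ x)) → z): min(1, 1 − 0.79 + 0.76) = 0.97
(¬x ∨ ((y → (¬y ∧ x)) → z)) = max(0.64, 0.97) = 0.97
(z ∨ z) = max(0.76, 0.76) = 0.76
¬y: Łukasiewicz ¬ gives 1 − 0.57 = 0.43
((z ∨ z) → ¬y): min(1, 1 − 0.76 + 0.43) = 0.67
((¬x ∨ ((y → (¬y ∧ x)) → z)) → ((z ∨ z) → ¬y)): min(1, 1 − 0.97 + 0.67) = 0.7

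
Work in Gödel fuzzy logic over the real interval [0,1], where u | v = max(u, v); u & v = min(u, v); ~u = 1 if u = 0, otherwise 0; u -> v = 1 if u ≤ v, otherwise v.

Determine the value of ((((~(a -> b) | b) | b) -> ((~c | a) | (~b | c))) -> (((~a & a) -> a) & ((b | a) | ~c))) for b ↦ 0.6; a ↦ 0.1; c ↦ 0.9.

(a -> b): 0.1 ≤ 0.6, so result = 1
~(a -> b): Gödel ¬ of 1 = 0 (operand ≠ 0)
(~(a -> b) | b) = max(0, 0.6) = 0.6
((~(a -> b) | b) | b) = max(0.6, 0.6) = 0.6
~c: Gödel ¬ of 0.9 = 0 (operand ≠ 0)
(~c | a) = max(0, 0.1) = 0.1
~b: Gödel ¬ of 0.6 = 0 (operand ≠ 0)
(~b | c) = max(0, 0.9) = 0.9
((~c | a) | (~b | c)) = max(0.1, 0.9) = 0.9
(((~(a -> b) | b) | b) -> ((~c | a) | (~b | c))): 0.6 ≤ 0.9, so result = 1
~a: Gödel ¬ of 0.1 = 0 (operand ≠ 0)
(~a & a) = min(0, 0.1) = 0
((~a & a) -> a): 0 ≤ 0.1, so result = 1
(b | a) = max(0.6, 0.1) = 0.6
~c: Gödel ¬ of 0.9 = 0 (operand ≠ 0)
((b | a) | ~c) = max(0.6, 0) = 0.6
(((~a & a) -> a) & ((b | a) | ~c)) = min(1, 0.6) = 0.6
((((~(a -> b) | b) | b) -> ((~c | a) | (~b | c))) -> (((~a & a) -> a) & ((b | a) | ~c))): 1 > 0.6, so result = 0.6

0.60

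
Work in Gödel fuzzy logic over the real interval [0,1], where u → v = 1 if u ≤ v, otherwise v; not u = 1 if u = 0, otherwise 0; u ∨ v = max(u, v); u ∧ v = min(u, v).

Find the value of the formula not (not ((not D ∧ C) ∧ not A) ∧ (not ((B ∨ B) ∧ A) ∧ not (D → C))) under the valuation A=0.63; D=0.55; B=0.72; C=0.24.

1.00

not D: Gödel ¬ of 0.55 = 0 (operand ≠ 0)
(not D ∧ C) = min(0, 0.24) = 0
not A: Gödel ¬ of 0.63 = 0 (operand ≠ 0)
((not D ∧ C) ∧ not A) = min(0, 0) = 0
not ((not D ∧ C) ∧ not A): Gödel ¬ of 0 = 1 (operand is 0)
(B ∨ B) = max(0.72, 0.72) = 0.72
((B ∨ B) ∧ A) = min(0.72, 0.63) = 0.63
not ((B ∨ B) ∧ A): Gödel ¬ of 0.63 = 0 (operand ≠ 0)
(D → C): 0.55 > 0.24, so result = 0.24
not (D → C): Gödel ¬ of 0.24 = 0 (operand ≠ 0)
(not ((B ∨ B) ∧ A) ∧ not (D → C)) = min(0, 0) = 0
(not ((not D ∧ C) ∧ not A) ∧ (not ((B ∨ B) ∧ A) ∧ not (D → C))) = min(1, 0) = 0
not (not ((not D ∧ C) ∧ not A) ∧ (not ((B ∨ B) ∧ A) ∧ not (D → C))): Gödel ¬ of 0 = 1 (operand is 0)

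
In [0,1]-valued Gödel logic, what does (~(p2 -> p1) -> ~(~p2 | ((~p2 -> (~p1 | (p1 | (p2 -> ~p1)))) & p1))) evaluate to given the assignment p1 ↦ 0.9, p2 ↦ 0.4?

(p2 -> p1): 0.4 ≤ 0.9, so result = 1
~(p2 -> p1): Gödel ¬ of 1 = 0 (operand ≠ 0)
~p2: Gödel ¬ of 0.4 = 0 (operand ≠ 0)
~p2: Gödel ¬ of 0.4 = 0 (operand ≠ 0)
~p1: Gödel ¬ of 0.9 = 0 (operand ≠ 0)
~p1: Gödel ¬ of 0.9 = 0 (operand ≠ 0)
(p2 -> ~p1): 0.4 > 0, so result = 0
(p1 | (p2 -> ~p1)) = max(0.9, 0) = 0.9
(~p1 | (p1 | (p2 -> ~p1))) = max(0, 0.9) = 0.9
(~p2 -> (~p1 | (p1 | (p2 -> ~p1)))): 0 ≤ 0.9, so result = 1
((~p2 -> (~p1 | (p1 | (p2 -> ~p1)))) & p1) = min(1, 0.9) = 0.9
(~p2 | ((~p2 -> (~p1 | (p1 | (p2 -> ~p1)))) & p1)) = max(0, 0.9) = 0.9
~(~p2 | ((~p2 -> (~p1 | (p1 | (p2 -> ~p1)))) & p1)): Gödel ¬ of 0.9 = 0 (operand ≠ 0)
(~(p2 -> p1) -> ~(~p2 | ((~p2 -> (~p1 | (p1 | (p2 -> ~p1)))) & p1))): 0 ≤ 0, so result = 1

1.00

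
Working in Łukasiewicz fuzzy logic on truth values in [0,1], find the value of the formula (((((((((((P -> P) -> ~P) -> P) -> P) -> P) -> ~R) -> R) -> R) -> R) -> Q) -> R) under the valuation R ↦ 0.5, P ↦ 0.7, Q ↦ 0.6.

0.90

(P -> P): min(1, 1 − 0.7 + 0.7) = 1
~P: Łukasiewicz ¬ gives 1 − 0.7 = 0.3
((P -> P) -> ~P): min(1, 1 − 1 + 0.3) = 0.3
(((P -> P) -> ~P) -> P): min(1, 1 − 0.3 + 0.7) = 1
((((P -> P) -> ~P) -> P) -> P): min(1, 1 − 1 + 0.7) = 0.7
(((((P -> P) -> ~P) -> P) -> P) -> P): min(1, 1 − 0.7 + 0.7) = 1
~R: Łukasiewicz ¬ gives 1 − 0.5 = 0.5
((((((P -> P) -> ~P) -> P) -> P) -> P) -> ~R): min(1, 1 − 1 + 0.5) = 0.5
(((((((P -> P) -> ~P) -> P) -> P) -> P) -> ~R) -> R): min(1, 1 − 0.5 + 0.5) = 1
((((((((P -> P) -> ~P) -> P) -> P) -> P) -> ~R) -> R) -> R): min(1, 1 − 1 + 0.5) = 0.5
(((((((((P -> P) -> ~P) -> P) -> P) -> P) -> ~R) -> R) -> R) -> R): min(1, 1 − 0.5 + 0.5) = 1
((((((((((P -> P) -> ~P) -> P) -> P) -> P) -> ~R) -> R) -> R) -> R) -> Q): min(1, 1 − 1 + 0.6) = 0.6
(((((((((((P -> P) -> ~P) -> P) -> P) -> P) -> ~R) -> R) -> R) -> R) -> Q) -> R): min(1, 1 − 0.6 + 0.5) = 0.9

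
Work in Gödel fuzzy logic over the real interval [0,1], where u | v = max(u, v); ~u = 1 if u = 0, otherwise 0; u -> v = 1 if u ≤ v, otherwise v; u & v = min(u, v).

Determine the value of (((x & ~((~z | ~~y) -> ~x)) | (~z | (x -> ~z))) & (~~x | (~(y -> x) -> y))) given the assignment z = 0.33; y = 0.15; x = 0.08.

0.08

~z: Gödel ¬ of 0.33 = 0 (operand ≠ 0)
~y: Gödel ¬ of 0.15 = 0 (operand ≠ 0)
~~y: Gödel ¬ of 0 = 1 (operand is 0)
(~z | ~~y) = max(0, 1) = 1
~x: Gödel ¬ of 0.08 = 0 (operand ≠ 0)
((~z | ~~y) -> ~x): 1 > 0, so result = 0
~((~z | ~~y) -> ~x): Gödel ¬ of 0 = 1 (operand is 0)
(x & ~((~z | ~~y) -> ~x)) = min(0.08, 1) = 0.08
~z: Gödel ¬ of 0.33 = 0 (operand ≠ 0)
~z: Gödel ¬ of 0.33 = 0 (operand ≠ 0)
(x -> ~z): 0.08 > 0, so result = 0
(~z | (x -> ~z)) = max(0, 0) = 0
((x & ~((~z | ~~y) -> ~x)) | (~z | (x -> ~z))) = max(0.08, 0) = 0.08
~x: Gödel ¬ of 0.08 = 0 (operand ≠ 0)
~~x: Gödel ¬ of 0 = 1 (operand is 0)
(y -> x): 0.15 > 0.08, so result = 0.08
~(y -> x): Gödel ¬ of 0.08 = 0 (operand ≠ 0)
(~(y -> x) -> y): 0 ≤ 0.15, so result = 1
(~~x | (~(y -> x) -> y)) = max(1, 1) = 1
(((x & ~((~z | ~~y) -> ~x)) | (~z | (x -> ~z))) & (~~x | (~(y -> x) -> y))) = min(0.08, 1) = 0.08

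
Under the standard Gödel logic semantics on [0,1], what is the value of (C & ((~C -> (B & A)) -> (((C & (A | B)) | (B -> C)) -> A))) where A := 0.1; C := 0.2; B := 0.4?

0.10

~C: Gödel ¬ of 0.2 = 0 (operand ≠ 0)
(B & A) = min(0.4, 0.1) = 0.1
(~C -> (B & A)): 0 ≤ 0.1, so result = 1
(A | B) = max(0.1, 0.4) = 0.4
(C & (A | B)) = min(0.2, 0.4) = 0.2
(B -> C): 0.4 > 0.2, so result = 0.2
((C & (A | B)) | (B -> C)) = max(0.2, 0.2) = 0.2
(((C & (A | B)) | (B -> C)) -> A): 0.2 > 0.1, so result = 0.1
((~C -> (B & A)) -> (((C & (A | B)) | (B -> C)) -> A)): 1 > 0.1, so result = 0.1
(C & ((~C -> (B & A)) -> (((C & (A | B)) | (B -> C)) -> A))) = min(0.2, 0.1) = 0.1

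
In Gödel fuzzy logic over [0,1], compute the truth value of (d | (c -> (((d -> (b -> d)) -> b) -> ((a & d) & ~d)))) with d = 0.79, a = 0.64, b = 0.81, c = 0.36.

0.79

(b -> d): 0.81 > 0.79, so result = 0.79
(d -> (b -> d)): 0.79 ≤ 0.79, so result = 1
((d -> (b -> d)) -> b): 1 > 0.81, so result = 0.81
(a & d) = min(0.64, 0.79) = 0.64
~d: Gödel ¬ of 0.79 = 0 (operand ≠ 0)
((a & d) & ~d) = min(0.64, 0) = 0
(((d -> (b -> d)) -> b) -> ((a & d) & ~d)): 0.81 > 0, so result = 0
(c -> (((d -> (b -> d)) -> b) -> ((a & d) & ~d))): 0.36 > 0, so result = 0
(d | (c -> (((d -> (b -> d)) -> b) -> ((a & d) & ~d)))) = max(0.79, 0) = 0.79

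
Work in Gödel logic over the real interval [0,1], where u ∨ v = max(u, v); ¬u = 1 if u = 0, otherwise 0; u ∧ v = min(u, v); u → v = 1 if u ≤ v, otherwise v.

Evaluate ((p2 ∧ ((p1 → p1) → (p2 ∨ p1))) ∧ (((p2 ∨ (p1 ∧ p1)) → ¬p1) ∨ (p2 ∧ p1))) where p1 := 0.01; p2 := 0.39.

0.01

(p1 → p1): 0.01 ≤ 0.01, so result = 1
(p2 ∨ p1) = max(0.39, 0.01) = 0.39
((p1 → p1) → (p2 ∨ p1)): 1 > 0.39, so result = 0.39
(p2 ∧ ((p1 → p1) → (p2 ∨ p1))) = min(0.39, 0.39) = 0.39
(p1 ∧ p1) = min(0.01, 0.01) = 0.01
(p2 ∨ (p1 ∧ p1)) = max(0.39, 0.01) = 0.39
¬p1: Gödel ¬ of 0.01 = 0 (operand ≠ 0)
((p2 ∨ (p1 ∧ p1)) → ¬p1): 0.39 > 0, so result = 0
(p2 ∧ p1) = min(0.39, 0.01) = 0.01
(((p2 ∨ (p1 ∧ p1)) → ¬p1) ∨ (p2 ∧ p1)) = max(0, 0.01) = 0.01
((p2 ∧ ((p1 → p1) → (p2 ∨ p1))) ∧ (((p2 ∨ (p1 ∧ p1)) → ¬p1) ∨ (p2 ∧ p1))) = min(0.39, 0.01) = 0.01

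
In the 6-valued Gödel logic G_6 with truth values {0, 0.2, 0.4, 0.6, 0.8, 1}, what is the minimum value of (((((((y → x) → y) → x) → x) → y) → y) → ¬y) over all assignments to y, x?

0.00

The minimum is attained at y = 0.2, x = 0:
  (y → x): 0.2 > 0, so result = 0
  ((y → x) → y): 0 ≤ 0.2, so result = 1
  (((y → x) → y) → x): 1 > 0, so result = 0
  ((((y → x) → y) → x) → x): 0 ≤ 0, so result = 1
  (((((y → x) → y) → x) → x) → y): 1 > 0.2, so result = 0.2
  ((((((y → x) → y) → x) → x) → y) → y): 0.2 ≤ 0.2, so result = 1
  ¬y: Gödel ¬ of 0.2 = 0 (operand ≠ 0)
  (((((((y → x) → y) → x) → x) → y) → y) → ¬y): 1 > 0, so result = 0
Checking all 36 assignments confirms none give a value below 0.00.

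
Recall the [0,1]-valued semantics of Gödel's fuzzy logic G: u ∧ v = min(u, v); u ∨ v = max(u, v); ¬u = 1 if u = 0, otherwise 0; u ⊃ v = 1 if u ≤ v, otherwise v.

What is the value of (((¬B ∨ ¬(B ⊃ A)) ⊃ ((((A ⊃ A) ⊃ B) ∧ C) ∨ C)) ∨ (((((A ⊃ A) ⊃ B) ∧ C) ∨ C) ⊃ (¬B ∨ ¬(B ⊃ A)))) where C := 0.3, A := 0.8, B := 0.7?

1.00

¬B: Gödel ¬ of 0.7 = 0 (operand ≠ 0)
(B ⊃ A): 0.7 ≤ 0.8, so result = 1
¬(B ⊃ A): Gödel ¬ of 1 = 0 (operand ≠ 0)
(¬B ∨ ¬(B ⊃ A)) = max(0, 0) = 0
(A ⊃ A): 0.8 ≤ 0.8, so result = 1
((A ⊃ A) ⊃ B): 1 > 0.7, so result = 0.7
(((A ⊃ A) ⊃ B) ∧ C) = min(0.7, 0.3) = 0.3
((((A ⊃ A) ⊃ B) ∧ C) ∨ C) = max(0.3, 0.3) = 0.3
((¬B ∨ ¬(B ⊃ A)) ⊃ ((((A ⊃ A) ⊃ B) ∧ C) ∨ C)): 0 ≤ 0.3, so result = 1
(A ⊃ A): 0.8 ≤ 0.8, so result = 1
((A ⊃ A) ⊃ B): 1 > 0.7, so result = 0.7
(((A ⊃ A) ⊃ B) ∧ C) = min(0.7, 0.3) = 0.3
((((A ⊃ A) ⊃ B) ∧ C) ∨ C) = max(0.3, 0.3) = 0.3
¬B: Gödel ¬ of 0.7 = 0 (operand ≠ 0)
(B ⊃ A): 0.7 ≤ 0.8, so result = 1
¬(B ⊃ A): Gödel ¬ of 1 = 0 (operand ≠ 0)
(¬B ∨ ¬(B ⊃ A)) = max(0, 0) = 0
(((((A ⊃ A) ⊃ B) ∧ C) ∨ C) ⊃ (¬B ∨ ¬(B ⊃ A))): 0.3 > 0, so result = 0
(((¬B ∨ ¬(B ⊃ A)) ⊃ ((((A ⊃ A) ⊃ B) ∧ C) ∨ C)) ∨ (((((A ⊃ A) ⊃ B) ∧ C) ∨ C) ⊃ (¬B ∨ ¬(B ⊃ A)))) = max(1, 0) = 1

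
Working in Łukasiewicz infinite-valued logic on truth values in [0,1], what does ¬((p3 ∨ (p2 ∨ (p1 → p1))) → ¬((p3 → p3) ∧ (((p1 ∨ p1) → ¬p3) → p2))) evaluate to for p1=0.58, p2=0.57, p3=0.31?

(p1 → p1): min(1, 1 − 0.58 + 0.58) = 1
(p2 ∨ (p1 → p1)) = max(0.57, 1) = 1
(p3 ∨ (p2 ∨ (p1 → p1))) = max(0.31, 1) = 1
(p3 → p3): min(1, 1 − 0.31 + 0.31) = 1
(p1 ∨ p1) = max(0.58, 0.58) = 0.58
¬p3: Łukasiewicz ¬ gives 1 − 0.31 = 0.69
((p1 ∨ p1) → ¬p3): min(1, 1 − 0.58 + 0.69) = 1
(((p1 ∨ p1) → ¬p3) → p2): min(1, 1 − 1 + 0.57) = 0.57
((p3 → p3) ∧ (((p1 ∨ p1) → ¬p3) → p2)) = min(1, 0.57) = 0.57
¬((p3 → p3) ∧ (((p1 ∨ p1) → ¬p3) → p2)): Łukasiewicz ¬ gives 1 − 0.57 = 0.43
((p3 ∨ (p2 ∨ (p1 → p1))) → ¬((p3 → p3) ∧ (((p1 ∨ p1) → ¬p3) → p2))): min(1, 1 − 1 + 0.43) = 0.43
¬((p3 ∨ (p2 ∨ (p1 → p1))) → ¬((p3 → p3) ∧ (((p1 ∨ p1) → ¬p3) → p2))): Łukasiewicz ¬ gives 1 − 0.43 = 0.57

0.57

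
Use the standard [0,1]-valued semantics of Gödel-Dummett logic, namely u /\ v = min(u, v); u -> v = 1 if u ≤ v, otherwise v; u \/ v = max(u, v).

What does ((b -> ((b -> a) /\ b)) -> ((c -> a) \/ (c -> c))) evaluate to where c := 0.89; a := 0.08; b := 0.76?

1.00

(b -> a): 0.76 > 0.08, so result = 0.08
((b -> a) /\ b) = min(0.08, 0.76) = 0.08
(b -> ((b -> a) /\ b)): 0.76 > 0.08, so result = 0.08
(c -> a): 0.89 > 0.08, so result = 0.08
(c -> c): 0.89 ≤ 0.89, so result = 1
((c -> a) \/ (c -> c)) = max(0.08, 1) = 1
((b -> ((b -> a) /\ b)) -> ((c -> a) \/ (c -> c))): 0.08 ≤ 1, so result = 1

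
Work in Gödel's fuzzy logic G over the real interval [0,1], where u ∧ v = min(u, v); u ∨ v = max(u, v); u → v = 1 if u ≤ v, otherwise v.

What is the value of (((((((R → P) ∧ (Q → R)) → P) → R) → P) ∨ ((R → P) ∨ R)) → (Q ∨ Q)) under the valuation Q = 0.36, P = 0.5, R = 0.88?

0.36

(R → P): 0.88 > 0.5, so result = 0.5
(Q → R): 0.36 ≤ 0.88, so result = 1
((R → P) ∧ (Q → R)) = min(0.5, 1) = 0.5
(((R → P) ∧ (Q → R)) → P): 0.5 ≤ 0.5, so result = 1
((((R → P) ∧ (Q → R)) → P) → R): 1 > 0.88, so result = 0.88
(((((R → P) ∧ (Q → R)) → P) → R) → P): 0.88 > 0.5, so result = 0.5
(R → P): 0.88 > 0.5, so result = 0.5
((R → P) ∨ R) = max(0.5, 0.88) = 0.88
((((((R → P) ∧ (Q → R)) → P) → R) → P) ∨ ((R → P) ∨ R)) = max(0.5, 0.88) = 0.88
(Q ∨ Q) = max(0.36, 0.36) = 0.36
(((((((R → P) ∧ (Q → R)) → P) → R) → P) ∨ ((R → P) ∨ R)) → (Q ∨ Q)): 0.88 > 0.36, so result = 0.36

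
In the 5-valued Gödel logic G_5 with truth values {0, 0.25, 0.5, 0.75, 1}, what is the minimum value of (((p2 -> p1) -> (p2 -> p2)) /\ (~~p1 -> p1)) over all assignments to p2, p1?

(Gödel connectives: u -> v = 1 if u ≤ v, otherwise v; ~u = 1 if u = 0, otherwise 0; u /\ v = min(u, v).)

0.25

The minimum is attained at p2 = 0, p1 = 0.25:
  (p2 -> p1): 0 ≤ 0.25, so result = 1
  (p2 -> p2): 0 ≤ 0, so result = 1
  ((p2 -> p1) -> (p2 -> p2)): 1 ≤ 1, so result = 1
  ~p1: Gödel ¬ of 0.25 = 0 (operand ≠ 0)
  ~~p1: Gödel ¬ of 0 = 1 (operand is 0)
  (~~p1 -> p1): 1 > 0.25, so result = 0.25
  (((p2 -> p1) -> (p2 -> p2)) /\ (~~p1 -> p1)) = min(1, 0.25) = 0.25
Checking all 25 assignments confirms none give a value below 0.25.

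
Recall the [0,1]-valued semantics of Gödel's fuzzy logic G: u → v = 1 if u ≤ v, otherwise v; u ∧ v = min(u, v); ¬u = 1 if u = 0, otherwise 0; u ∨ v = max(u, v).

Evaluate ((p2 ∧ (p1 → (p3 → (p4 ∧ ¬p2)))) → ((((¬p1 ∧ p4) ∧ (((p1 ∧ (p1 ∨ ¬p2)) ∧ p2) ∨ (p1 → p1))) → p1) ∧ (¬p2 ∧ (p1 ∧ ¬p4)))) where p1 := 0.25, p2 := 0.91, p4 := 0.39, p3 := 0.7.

¬p2: Gödel ¬ of 0.91 = 0 (operand ≠ 0)
(p4 ∧ ¬p2) = min(0.39, 0) = 0
(p3 → (p4 ∧ ¬p2)): 0.7 > 0, so result = 0
(p1 → (p3 → (p4 ∧ ¬p2))): 0.25 > 0, so result = 0
(p2 ∧ (p1 → (p3 → (p4 ∧ ¬p2)))) = min(0.91, 0) = 0
¬p1: Gödel ¬ of 0.25 = 0 (operand ≠ 0)
(¬p1 ∧ p4) = min(0, 0.39) = 0
¬p2: Gödel ¬ of 0.91 = 0 (operand ≠ 0)
(p1 ∨ ¬p2) = max(0.25, 0) = 0.25
(p1 ∧ (p1 ∨ ¬p2)) = min(0.25, 0.25) = 0.25
((p1 ∧ (p1 ∨ ¬p2)) ∧ p2) = min(0.25, 0.91) = 0.25
(p1 → p1): 0.25 ≤ 0.25, so result = 1
(((p1 ∧ (p1 ∨ ¬p2)) ∧ p2) ∨ (p1 → p1)) = max(0.25, 1) = 1
((¬p1 ∧ p4) ∧ (((p1 ∧ (p1 ∨ ¬p2)) ∧ p2) ∨ (p1 → p1))) = min(0, 1) = 0
(((¬p1 ∧ p4) ∧ (((p1 ∧ (p1 ∨ ¬p2)) ∧ p2) ∨ (p1 → p1))) → p1): 0 ≤ 0.25, so result = 1
¬p2: Gödel ¬ of 0.91 = 0 (operand ≠ 0)
¬p4: Gödel ¬ of 0.39 = 0 (operand ≠ 0)
(p1 ∧ ¬p4) = min(0.25, 0) = 0
(¬p2 ∧ (p1 ∧ ¬p4)) = min(0, 0) = 0
((((¬p1 ∧ p4) ∧ (((p1 ∧ (p1 ∨ ¬p2)) ∧ p2) ∨ (p1 → p1))) → p1) ∧ (¬p2 ∧ (p1 ∧ ¬p4))) = min(1, 0) = 0
((p2 ∧ (p1 → (p3 → (p4 ∧ ¬p2)))) → ((((¬p1 ∧ p4) ∧ (((p1 ∧ (p1 ∨ ¬p2)) ∧ p2) ∨ (p1 → p1))) → p1) ∧ (¬p2 ∧ (p1 ∧ ¬p4)))): 0 ≤ 0, so result = 1

1.00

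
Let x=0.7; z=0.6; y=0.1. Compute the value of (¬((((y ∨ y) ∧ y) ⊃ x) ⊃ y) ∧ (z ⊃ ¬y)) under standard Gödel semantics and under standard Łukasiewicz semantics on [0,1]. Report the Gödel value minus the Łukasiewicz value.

-0.90

Gödel evaluation:
  (y ∨ y) = max(0.1, 0.1) = 0.1
  ((y ∨ y) ∧ y) = min(0.1, 0.1) = 0.1
  (((y ∨ y) ∧ y) ⊃ x): 0.1 ≤ 0.7, so result = 1
  ((((y ∨ y) ∧ y) ⊃ x) ⊃ y): 1 > 0.1, so result = 0.1
  ¬((((y ∨ y) ∧ y) ⊃ x) ⊃ y): Gödel ¬ of 0.1 = 0 (operand ≠ 0)
  ¬y: Gödel ¬ of 0.1 = 0 (operand ≠ 0)
  (z ⊃ ¬y): 0.6 > 0, so result = 0
  (¬((((y ∨ y) ∧ y) ⊃ x) ⊃ y) ∧ (z ⊃ ¬y)) = min(0, 0) = 0
  Gödel value = 0
Łukasiewicz evaluation:
  (y ∨ y) = max(0.1, 0.1) = 0.1
  ((y ∨ y) ∧ y) = min(0.1, 0.1) = 0.1
  (((y ∨ y) ∧ y) ⊃ x): min(1, 1 − 0.1 + 0.7) = 1
  ((((y ∨ y) ∧ y) ⊃ x) ⊃ y): min(1, 1 − 1 + 0.1) = 0.1
  ¬((((y ∨ y) ∧ y) ⊃ x) ⊃ y): Łukasiewicz ¬ gives 1 − 0.1 = 0.9
  ¬y: Łukasiewicz ¬ gives 1 − 0.1 = 0.9
  (z ⊃ ¬y): min(1, 1 − 0.6 + 0.9) = 1
  (¬((((y ∨ y) ∧ y) ⊃ x) ⊃ y) ∧ (z ⊃ ¬y)) = min(0.9, 1) = 0.9
  Łukasiewicz value = 0.9
Difference: 0 − 0.9 = -0.90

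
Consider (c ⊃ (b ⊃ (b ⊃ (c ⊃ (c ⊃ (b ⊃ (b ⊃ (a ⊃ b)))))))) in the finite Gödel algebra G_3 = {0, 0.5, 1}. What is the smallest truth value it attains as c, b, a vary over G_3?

Every assignment gives 1. For instance at c = 0, b = 0, a = 0:
  (a ⊃ b): 0 ≤ 0, so result = 1
  (b ⊃ (a ⊃ b)): 0 ≤ 1, so result = 1
  (b ⊃ (b ⊃ (a ⊃ b))): 0 ≤ 1, so result = 1
  (c ⊃ (b ⊃ (b ⊃ (a ⊃ b)))): 0 ≤ 1, so result = 1
  (c ⊃ (c ⊃ (b ⊃ (b ⊃ (a ⊃ b))))): 0 ≤ 1, so result = 1
  (b ⊃ (c ⊃ (c ⊃ (b ⊃ (b ⊃ (a ⊃ b)))))): 0 ≤ 1, so result = 1
  (b ⊃ (b ⊃ (c ⊃ (c ⊃ (b ⊃ (b ⊃ (a ⊃ b))))))): 0 ≤ 1, so result = 1
  (c ⊃ (b ⊃ (b ⊃ (c ⊃ (c ⊃ (b ⊃ (b ⊃ (a ⊃ b)))))))): 0 ≤ 1, so result = 1
All 27 assignments give value 1 — the formula is a G_3-tautology.

1.00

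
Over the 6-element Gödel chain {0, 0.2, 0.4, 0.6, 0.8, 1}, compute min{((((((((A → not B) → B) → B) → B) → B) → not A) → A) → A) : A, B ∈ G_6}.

The minimum is attained at A = 0.2, B = 0:
  not B: Gödel ¬ of 0 = 1 (operand is 0)
  (A → not B): 0.2 ≤ 1, so result = 1
  ((A → not B) → B): 1 > 0, so result = 0
  (((A → not B) → B) → B): 0 ≤ 0, so result = 1
  ((((A → not B) → B) → B) → B): 1 > 0, so result = 0
  (((((A → not B) → B) → B) → B) → B): 0 ≤ 0, so result = 1
  not A: Gödel ¬ of 0.2 = 0 (operand ≠ 0)
  ((((((A → not B) → B) → B) → B) → B) → not A): 1 > 0, so result = 0
  (((((((A → not B) → B) → B) → B) → B) → not A) → A): 0 ≤ 0.2, so result = 1
  ((((((((A → not B) → B) → B) → B) → B) → not A) → A) → A): 1 > 0.2, so result = 0.2
Checking all 36 assignments confirms none give a value below 0.20.

0.20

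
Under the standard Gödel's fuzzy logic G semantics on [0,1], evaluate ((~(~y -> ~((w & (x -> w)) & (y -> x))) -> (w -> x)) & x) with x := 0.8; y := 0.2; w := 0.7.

~y: Gödel ¬ of 0.2 = 0 (operand ≠ 0)
(x -> w): 0.8 > 0.7, so result = 0.7
(w & (x -> w)) = min(0.7, 0.7) = 0.7
(y -> x): 0.2 ≤ 0.8, so result = 1
((w & (x -> w)) & (y -> x)) = min(0.7, 1) = 0.7
~((w & (x -> w)) & (y -> x)): Gödel ¬ of 0.7 = 0 (operand ≠ 0)
(~y -> ~((w & (x -> w)) & (y -> x))): 0 ≤ 0, so result = 1
~(~y -> ~((w & (x -> w)) & (y -> x))): Gödel ¬ of 1 = 0 (operand ≠ 0)
(w -> x): 0.7 ≤ 0.8, so result = 1
(~(~y -> ~((w & (x -> w)) & (y -> x))) -> (w -> x)): 0 ≤ 1, so result = 1
((~(~y -> ~((w & (x -> w)) & (y -> x))) -> (w -> x)) & x) = min(1, 0.8) = 0.8

0.80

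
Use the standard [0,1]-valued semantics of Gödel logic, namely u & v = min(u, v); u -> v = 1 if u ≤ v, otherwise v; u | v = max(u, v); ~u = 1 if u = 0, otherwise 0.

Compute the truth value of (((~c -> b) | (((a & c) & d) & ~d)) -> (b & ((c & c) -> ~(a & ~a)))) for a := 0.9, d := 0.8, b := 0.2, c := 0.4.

~c: Gödel ¬ of 0.4 = 0 (operand ≠ 0)
(~c -> b): 0 ≤ 0.2, so result = 1
(a & c) = min(0.9, 0.4) = 0.4
((a & c) & d) = min(0.4, 0.8) = 0.4
~d: Gödel ¬ of 0.8 = 0 (operand ≠ 0)
(((a & c) & d) & ~d) = min(0.4, 0) = 0
((~c -> b) | (((a & c) & d) & ~d)) = max(1, 0) = 1
(c & c) = min(0.4, 0.4) = 0.4
~a: Gödel ¬ of 0.9 = 0 (operand ≠ 0)
(a & ~a) = min(0.9, 0) = 0
~(a & ~a): Gödel ¬ of 0 = 1 (operand is 0)
((c & c) -> ~(a & ~a)): 0.4 ≤ 1, so result = 1
(b & ((c & c) -> ~(a & ~a))) = min(0.2, 1) = 0.2
(((~c -> b) | (((a & c) & d) & ~d)) -> (b & ((c & c) -> ~(a & ~a)))): 1 > 0.2, so result = 0.2

0.20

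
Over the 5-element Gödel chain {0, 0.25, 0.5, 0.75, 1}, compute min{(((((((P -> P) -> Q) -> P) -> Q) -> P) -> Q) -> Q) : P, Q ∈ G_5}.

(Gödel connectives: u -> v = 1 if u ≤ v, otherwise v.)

The minimum is attained at P = 0, Q = 0.25:
  (P -> P): 0 ≤ 0, so result = 1
  ((P -> P) -> Q): 1 > 0.25, so result = 0.25
  (((P -> P) -> Q) -> P): 0.25 > 0, so result = 0
  ((((P -> P) -> Q) -> P) -> Q): 0 ≤ 0.25, so result = 1
  (((((P -> P) -> Q) -> P) -> Q) -> P): 1 > 0, so result = 0
  ((((((P -> P) -> Q) -> P) -> Q) -> P) -> Q): 0 ≤ 0.25, so result = 1
  (((((((P -> P) -> Q) -> P) -> Q) -> P) -> Q) -> Q): 1 > 0.25, so result = 0.25
Checking all 25 assignments confirms none give a value below 0.25.

0.25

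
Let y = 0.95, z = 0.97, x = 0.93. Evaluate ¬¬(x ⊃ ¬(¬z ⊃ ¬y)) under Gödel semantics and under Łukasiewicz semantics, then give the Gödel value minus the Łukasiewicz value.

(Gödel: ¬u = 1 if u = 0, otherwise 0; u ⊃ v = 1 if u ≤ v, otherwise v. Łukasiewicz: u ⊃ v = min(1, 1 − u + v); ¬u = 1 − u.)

-0.07

Gödel evaluation:
  ¬z: Gödel ¬ of 0.97 = 0 (operand ≠ 0)
  ¬y: Gödel ¬ of 0.95 = 0 (operand ≠ 0)
  (¬z ⊃ ¬y): 0 ≤ 0, so result = 1
  ¬(¬z ⊃ ¬y): Gödel ¬ of 1 = 0 (operand ≠ 0)
  (x ⊃ ¬(¬z ⊃ ¬y)): 0.93 > 0, so result = 0
  ¬(x ⊃ ¬(¬z ⊃ ¬y)): Gödel ¬ of 0 = 1 (operand is 0)
  ¬¬(x ⊃ ¬(¬z ⊃ ¬y)): Gödel ¬ of 1 = 0 (operand ≠ 0)
  Gödel value = 0
Łukasiewicz evaluation:
  ¬z: Łukasiewicz ¬ gives 1 − 0.97 = 0.03
  ¬y: Łukasiewicz ¬ gives 1 − 0.95 = 0.05
  (¬z ⊃ ¬y): min(1, 1 − 0.03 + 0.05) = 1
  ¬(¬z ⊃ ¬y): Łukasiewicz ¬ gives 1 − 1 = 0
  (x ⊃ ¬(¬z ⊃ ¬y)): min(1, 1 − 0.93 + 0) = 0.07
  ¬(x ⊃ ¬(¬z ⊃ ¬y)): Łukasiewicz ¬ gives 1 − 0.07 = 0.93
  ¬¬(x ⊃ ¬(¬z ⊃ ¬y)): Łukasiewicz ¬ gives 1 − 0.93 = 0.07
  Łukasiewicz value = 0.07
Difference: 0 − 0.07 = -0.07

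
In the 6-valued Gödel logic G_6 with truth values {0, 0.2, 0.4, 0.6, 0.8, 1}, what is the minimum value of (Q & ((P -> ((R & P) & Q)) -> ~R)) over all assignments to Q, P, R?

0.00

The minimum is attained at Q = 0, P = 0, R = 0:
  (R & P) = min(0, 0) = 0
  ((R & P) & Q) = min(0, 0) = 0
  (P -> ((R & P) & Q)): 0 ≤ 0, so result = 1
  ~R: Gödel ¬ of 0 = 1 (operand is 0)
  ((P -> ((R & P) & Q)) -> ~R): 1 ≤ 1, so result = 1
  (Q & ((P -> ((R & P) & Q)) -> ~R)) = min(0, 1) = 0
Checking all 216 assignments confirms none give a value below 0.00.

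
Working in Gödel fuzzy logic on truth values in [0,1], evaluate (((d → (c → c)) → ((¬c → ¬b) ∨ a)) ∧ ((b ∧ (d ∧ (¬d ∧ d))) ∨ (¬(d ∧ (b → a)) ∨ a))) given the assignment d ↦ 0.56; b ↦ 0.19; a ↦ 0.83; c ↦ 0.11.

(c → c): 0.11 ≤ 0.11, so result = 1
(d → (c → c)): 0.56 ≤ 1, so result = 1
¬c: Gödel ¬ of 0.11 = 0 (operand ≠ 0)
¬b: Gödel ¬ of 0.19 = 0 (operand ≠ 0)
(¬c → ¬b): 0 ≤ 0, so result = 1
((¬c → ¬b) ∨ a) = max(1, 0.83) = 1
((d → (c → c)) → ((¬c → ¬b) ∨ a)): 1 ≤ 1, so result = 1
¬d: Gödel ¬ of 0.56 = 0 (operand ≠ 0)
(¬d ∧ d) = min(0, 0.56) = 0
(d ∧ (¬d ∧ d)) = min(0.56, 0) = 0
(b ∧ (d ∧ (¬d ∧ d))) = min(0.19, 0) = 0
(b → a): 0.19 ≤ 0.83, so result = 1
(d ∧ (b → a)) = min(0.56, 1) = 0.56
¬(d ∧ (b → a)): Gödel ¬ of 0.56 = 0 (operand ≠ 0)
(¬(d ∧ (b → a)) ∨ a) = max(0, 0.83) = 0.83
((b ∧ (d ∧ (¬d ∧ d))) ∨ (¬(d ∧ (b → a)) ∨ a)) = max(0, 0.83) = 0.83
(((d → (c → c)) → ((¬c → ¬b) ∨ a)) ∧ ((b ∧ (d ∧ (¬d ∧ d))) ∨ (¬(d ∧ (b → a)) ∨ a))) = min(1, 0.83) = 0.83

0.83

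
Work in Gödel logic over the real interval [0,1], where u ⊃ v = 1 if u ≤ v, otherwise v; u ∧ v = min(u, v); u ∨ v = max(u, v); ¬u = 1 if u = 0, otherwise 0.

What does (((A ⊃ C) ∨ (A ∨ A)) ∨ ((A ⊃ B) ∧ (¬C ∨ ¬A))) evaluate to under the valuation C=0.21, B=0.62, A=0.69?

(A ⊃ C): 0.69 > 0.21, so result = 0.21
(A ∨ A) = max(0.69, 0.69) = 0.69
((A ⊃ C) ∨ (A ∨ A)) = max(0.21, 0.69) = 0.69
(A ⊃ B): 0.69 > 0.62, so result = 0.62
¬C: Gödel ¬ of 0.21 = 0 (operand ≠ 0)
¬A: Gödel ¬ of 0.69 = 0 (operand ≠ 0)
(¬C ∨ ¬A) = max(0, 0) = 0
((A ⊃ B) ∧ (¬C ∨ ¬A)) = min(0.62, 0) = 0
(((A ⊃ C) ∨ (A ∨ A)) ∨ ((A ⊃ B) ∧ (¬C ∨ ¬A))) = max(0.69, 0) = 0.69

0.69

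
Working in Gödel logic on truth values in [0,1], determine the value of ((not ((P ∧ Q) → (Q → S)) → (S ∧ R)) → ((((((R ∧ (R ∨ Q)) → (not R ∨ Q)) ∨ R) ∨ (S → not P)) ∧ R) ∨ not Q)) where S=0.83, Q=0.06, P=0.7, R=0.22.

0.22

(P ∧ Q) = min(0.7, 0.06) = 0.06
(Q → S): 0.06 ≤ 0.83, so result = 1
((P ∧ Q) → (Q → S)): 0.06 ≤ 1, so result = 1
not ((P ∧ Q) → (Q → S)): Gödel ¬ of 1 = 0 (operand ≠ 0)
(S ∧ R) = min(0.83, 0.22) = 0.22
(not ((P ∧ Q) → (Q → S)) → (S ∧ R)): 0 ≤ 0.22, so result = 1
(R ∨ Q) = max(0.22, 0.06) = 0.22
(R ∧ (R ∨ Q)) = min(0.22, 0.22) = 0.22
not R: Gödel ¬ of 0.22 = 0 (operand ≠ 0)
(not R ∨ Q) = max(0, 0.06) = 0.06
((R ∧ (R ∨ Q)) → (not R ∨ Q)): 0.22 > 0.06, so result = 0.06
(((R ∧ (R ∨ Q)) → (not R ∨ Q)) ∨ R) = max(0.06, 0.22) = 0.22
not P: Gödel ¬ of 0.7 = 0 (operand ≠ 0)
(S → not P): 0.83 > 0, so result = 0
((((R ∧ (R ∨ Q)) → (not R ∨ Q)) ∨ R) ∨ (S → not P)) = max(0.22, 0) = 0.22
(((((R ∧ (R ∨ Q)) → (not R ∨ Q)) ∨ R) ∨ (S → not P)) ∧ R) = min(0.22, 0.22) = 0.22
not Q: Gödel ¬ of 0.06 = 0 (operand ≠ 0)
((((((R ∧ (R ∨ Q)) → (not R ∨ Q)) ∨ R) ∨ (S → not P)) ∧ R) ∨ not Q) = max(0.22, 0) = 0.22
((not ((P ∧ Q) → (Q → S)) → (S ∧ R)) → ((((((R ∧ (R ∨ Q)) → (not R ∨ Q)) ∨ R) ∨ (S → not P)) ∧ R) ∨ not Q)): 1 > 0.22, so result = 0.22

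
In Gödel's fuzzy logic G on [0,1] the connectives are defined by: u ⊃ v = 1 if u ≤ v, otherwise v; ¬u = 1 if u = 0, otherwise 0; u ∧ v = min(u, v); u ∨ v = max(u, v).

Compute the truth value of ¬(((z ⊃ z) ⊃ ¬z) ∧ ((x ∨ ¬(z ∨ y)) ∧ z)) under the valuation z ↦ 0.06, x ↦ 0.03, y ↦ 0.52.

(z ⊃ z): 0.06 ≤ 0.06, so result = 1
¬z: Gödel ¬ of 0.06 = 0 (operand ≠ 0)
((z ⊃ z) ⊃ ¬z): 1 > 0, so result = 0
(z ∨ y) = max(0.06, 0.52) = 0.52
¬(z ∨ y): Gödel ¬ of 0.52 = 0 (operand ≠ 0)
(x ∨ ¬(z ∨ y)) = max(0.03, 0) = 0.03
((x ∨ ¬(z ∨ y)) ∧ z) = min(0.03, 0.06) = 0.03
(((z ⊃ z) ⊃ ¬z) ∧ ((x ∨ ¬(z ∨ y)) ∧ z)) = min(0, 0.03) = 0
¬(((z ⊃ z) ⊃ ¬z) ∧ ((x ∨ ¬(z ∨ y)) ∧ z)): Gödel ¬ of 0 = 1 (operand is 0)

1.00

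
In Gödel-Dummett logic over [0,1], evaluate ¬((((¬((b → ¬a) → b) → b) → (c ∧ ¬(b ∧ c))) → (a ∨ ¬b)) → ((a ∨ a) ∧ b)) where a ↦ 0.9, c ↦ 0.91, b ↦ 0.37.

¬a: Gödel ¬ of 0.9 = 0 (operand ≠ 0)
(b → ¬a): 0.37 > 0, so result = 0
((b → ¬a) → b): 0 ≤ 0.37, so result = 1
¬((b → ¬a) → b): Gödel ¬ of 1 = 0 (operand ≠ 0)
(¬((b → ¬a) → b) → b): 0 ≤ 0.37, so result = 1
(b ∧ c) = min(0.37, 0.91) = 0.37
¬(b ∧ c): Gödel ¬ of 0.37 = 0 (operand ≠ 0)
(c ∧ ¬(b ∧ c)) = min(0.91, 0) = 0
((¬((b → ¬a) → b) → b) → (c ∧ ¬(b ∧ c))): 1 > 0, so result = 0
¬b: Gödel ¬ of 0.37 = 0 (operand ≠ 0)
(a ∨ ¬b) = max(0.9, 0) = 0.9
(((¬((b → ¬a) → b) → b) → (c ∧ ¬(b ∧ c))) → (a ∨ ¬b)): 0 ≤ 0.9, so result = 1
(a ∨ a) = max(0.9, 0.9) = 0.9
((a ∨ a) ∧ b) = min(0.9, 0.37) = 0.37
((((¬((b → ¬a) → b) → b) → (c ∧ ¬(b ∧ c))) → (a ∨ ¬b)) → ((a ∨ a) ∧ b)): 1 > 0.37, so result = 0.37
¬((((¬((b → ¬a) → b) → b) → (c ∧ ¬(b ∧ c))) → (a ∨ ¬b)) → ((a ∨ a) ∧ b)): Gödel ¬ of 0.37 = 0 (operand ≠ 0)

0.00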